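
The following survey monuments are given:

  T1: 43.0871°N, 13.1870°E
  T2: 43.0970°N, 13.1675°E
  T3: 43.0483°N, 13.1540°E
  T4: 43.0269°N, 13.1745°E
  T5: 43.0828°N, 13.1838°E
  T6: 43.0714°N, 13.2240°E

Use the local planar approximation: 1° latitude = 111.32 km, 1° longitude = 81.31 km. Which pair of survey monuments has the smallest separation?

T1 and T5

Pairwise distances:
T1–T2: √((0.0099·111.32)² + (-0.0195·81.31)²) = √(1.214554 + 2.513953) = 1.9309 km
T1–T3: √((-0.0388·111.32)² + (-0.0330·81.31)²) = √(18.655627 + 7.199723) = 5.0848 km
T1–T4: √((-0.0602·111.32)² + (-0.0125·81.31)²) = √(44.909620 + 1.033018) = 6.7781 km
T1–T5: √((-0.0043·111.32)² + (-0.0032·81.31)²) = √(0.229131 + 0.067700) = 0.5448 km
T1–T6: √((-0.0157·111.32)² + (0.0370·81.31)²) = √(3.054539 + 9.050892) = 3.4793 km
T2–T3: √((-0.0487·111.32)² + (-0.0135·81.31)²) = √(29.390320 + 1.204912) = 5.5313 km
T2–T4: √((-0.0701·111.32)² + (0.0070·81.31)²) = √(60.895112 + 0.323954) = 7.8243 km
T2–T5: √((-0.0142·111.32)² + (0.0163·81.31)²) = √(2.498752 + 1.756561) = 2.0628 km
T2–T6: √((-0.0256·111.32)² + (0.0565·81.31)²) = √(8.121314 + 21.104974) = 5.4061 km
T3–T4: √((-0.0214·111.32)² + (0.0205·81.31)²) = √(5.675106 + 2.778406) = 2.9075 km
T3–T5: √((0.0345·111.32)² + (0.0298·81.31)²) = √(14.749747 + 5.871113) = 4.5410 km
T3–T6: √((0.0231·111.32)² + (0.0700·81.31)²) = √(6.612571 + 32.395449) = 6.2456 km
T4–T5: √((0.0559·111.32)² + (0.0093·81.31)²) = √(38.723090 + 0.571813) = 6.2686 km
T4–T6: √((0.0445·111.32)² + (0.0495·81.31)²) = √(24.539540 + 16.199377) = 6.3827 km
T5–T6: √((-0.0114·111.32)² + (0.0402·81.31)²) = √(1.610483 + 10.684151) = 3.5064 km
Closest pair: T1–T5 at 0.5448 km.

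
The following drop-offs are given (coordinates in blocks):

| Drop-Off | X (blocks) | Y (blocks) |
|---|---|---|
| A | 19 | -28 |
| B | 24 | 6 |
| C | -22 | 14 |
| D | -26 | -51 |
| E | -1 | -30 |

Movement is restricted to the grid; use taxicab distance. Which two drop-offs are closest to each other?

A and E

Pairwise distances:
A–B: |5| + |34| = 5 + 34 = 39 blocks
A–C: |-41| + |42| = 41 + 42 = 83 blocks
A–D: |-45| + |-23| = 45 + 23 = 68 blocks
A–E: |-20| + |-2| = 20 + 2 = 22 blocks
B–C: |-46| + |8| = 46 + 8 = 54 blocks
B–D: |-50| + |-57| = 50 + 57 = 107 blocks
B–E: |-25| + |-36| = 25 + 36 = 61 blocks
C–D: |-4| + |-65| = 4 + 65 = 69 blocks
C–E: |21| + |-44| = 21 + 44 = 65 blocks
D–E: |25| + |21| = 25 + 21 = 46 blocks
Closest pair: A–E at 22 blocks.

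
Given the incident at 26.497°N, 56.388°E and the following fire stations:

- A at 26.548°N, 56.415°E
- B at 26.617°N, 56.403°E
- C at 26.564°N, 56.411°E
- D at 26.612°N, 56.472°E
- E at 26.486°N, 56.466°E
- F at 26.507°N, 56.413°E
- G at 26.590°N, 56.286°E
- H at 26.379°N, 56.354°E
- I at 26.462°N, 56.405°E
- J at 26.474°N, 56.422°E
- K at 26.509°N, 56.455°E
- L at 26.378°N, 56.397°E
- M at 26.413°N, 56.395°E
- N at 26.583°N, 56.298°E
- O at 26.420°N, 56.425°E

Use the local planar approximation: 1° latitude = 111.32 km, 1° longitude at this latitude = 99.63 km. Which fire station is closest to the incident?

Distances from 26.497°N, 56.388°E:
A: √((0.051·111.32)² + (0.027·99.63)²) = √(32.23196 + 7.23615) = 6.282 km
B: √((0.120·111.32)² + (0.015·99.63)²) = √(178.44685 + 2.23338) = 13.442 km
C: √((0.067·111.32)² + (0.023·99.63)²) = √(55.62833 + 5.25093) = 7.803 km
D: √((0.115·111.32)² + (0.084·99.63)²) = √(163.88608 + 70.03882) = 15.295 km
E: √((-0.011·111.32)² + (0.078·99.63)²) = √(1.49945 + 60.39062) = 7.867 km
F: √((0.010·111.32)² + (0.025·99.63)²) = √(1.23921 + 6.20384) = 2.728 km
G: √((0.093·111.32)² + (-0.102·99.63)²) = √(107.17964 + 103.27153) = 14.507 km
H: √((-0.118·111.32)² + (-0.034·99.63)²) = √(172.54819 + 11.47461) = 13.566 km
I: √((-0.035·111.32)² + (0.017·99.63)²) = √(15.18037 + 2.86865) = 4.248 km
J: √((-0.023·111.32)² + (0.034·99.63)²) = √(6.55544 + 11.47461) = 4.246 km
K: √((0.012·111.32)² + (0.067·99.63)²) = √(1.78447 + 44.55843) = 6.808 km
L: √((-0.119·111.32)² + (0.009·99.63)²) = √(175.48513 + 0.80402) = 13.277 km
M: √((-0.084·111.32)² + (0.007·99.63)²) = √(87.43896 + 0.48638) = 9.377 km
N: √((0.086·111.32)² + (-0.090·99.63)²) = √(91.65229 + 80.40171) = 13.117 km
O: √((-0.077·111.32)² + (0.037·99.63)²) = √(73.47301 + 13.58888) = 9.331 km
Minimum: F at 2.728 km.

F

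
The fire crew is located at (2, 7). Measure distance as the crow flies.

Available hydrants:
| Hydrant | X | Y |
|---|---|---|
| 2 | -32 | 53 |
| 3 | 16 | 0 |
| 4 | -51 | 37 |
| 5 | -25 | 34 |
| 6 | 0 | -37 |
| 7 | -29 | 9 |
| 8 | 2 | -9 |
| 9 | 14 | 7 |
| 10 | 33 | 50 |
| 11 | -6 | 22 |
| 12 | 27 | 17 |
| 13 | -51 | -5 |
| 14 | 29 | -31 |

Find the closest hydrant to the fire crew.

9

Distances from (2, 7):
2: √((-34)² + (46)²) = √(1156.000 + 2116.000) = 57.2
3: √((14)² + (-7)²) = √(196.000 + 49.000) = 15.7
4: √((-53)² + (30)²) = √(2809.000 + 900.000) = 60.9
5: √((-27)² + (27)²) = √(729.000 + 729.000) = 38.2
6: √((-2)² + (-44)²) = √(4.000 + 1936.000) = 44.0
7: √((-31)² + (2)²) = √(961.000 + 4.000) = 31.1
8: √((0)² + (-16)²) = √(0.000 + 256.000) = 16.0
9: √((12)² + (0)²) = √(144.000 + 0.000) = 12.0
10: √((31)² + (43)²) = √(961.000 + 1849.000) = 53.0
11: √((-8)² + (15)²) = √(64.000 + 225.000) = 17.0
12: √((25)² + (10)²) = √(625.000 + 100.000) = 26.9
13: √((-53)² + (-12)²) = √(2809.000 + 144.000) = 54.3
14: √((27)² + (-38)²) = √(729.000 + 1444.000) = 46.6
Minimum: 9 at 12.0.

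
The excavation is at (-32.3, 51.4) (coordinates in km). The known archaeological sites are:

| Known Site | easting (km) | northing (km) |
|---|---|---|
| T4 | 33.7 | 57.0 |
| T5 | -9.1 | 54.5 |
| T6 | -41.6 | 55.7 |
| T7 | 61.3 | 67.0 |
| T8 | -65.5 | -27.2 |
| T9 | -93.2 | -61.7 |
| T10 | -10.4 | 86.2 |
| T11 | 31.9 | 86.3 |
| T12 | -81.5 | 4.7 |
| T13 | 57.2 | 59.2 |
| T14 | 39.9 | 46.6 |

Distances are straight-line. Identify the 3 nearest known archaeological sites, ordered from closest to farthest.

T6, T5, T10

Distances from (-32.3, 51.4):
T4: √((66.0)² + (5.6)²) = √(4356.000 + 31.360) = 66.2 km
T5: √((23.2)² + (3.1)²) = √(538.240 + 9.610) = 23.4 km
T6: √((-9.3)² + (4.3)²) = √(86.490 + 18.490) = 10.2 km
T7: √((93.6)² + (15.6)²) = √(8760.960 + 243.360) = 94.9 km
T8: √((-33.2)² + (-78.6)²) = √(1102.240 + 6177.960) = 85.3 km
T9: √((-60.9)² + (-113.1)²) = √(3708.810 + 12791.610) = 128.5 km
T10: √((21.9)² + (34.8)²) = √(479.610 + 1211.040) = 41.1 km
T11: √((64.2)² + (34.9)²) = √(4121.640 + 1218.010) = 73.1 km
T12: √((-49.2)² + (-46.7)²) = √(2420.640 + 2180.890) = 67.8 km
T13: √((89.5)² + (7.8)²) = √(8010.250 + 60.840) = 89.8 km
T14: √((72.2)² + (-4.8)²) = √(5212.840 + 23.040) = 72.4 km
Sorted: T6 (10.2 km) < T5 (23.4 km) < T10 (41.1 km) < T4 (66.2 km) < T12 (67.8 km) < …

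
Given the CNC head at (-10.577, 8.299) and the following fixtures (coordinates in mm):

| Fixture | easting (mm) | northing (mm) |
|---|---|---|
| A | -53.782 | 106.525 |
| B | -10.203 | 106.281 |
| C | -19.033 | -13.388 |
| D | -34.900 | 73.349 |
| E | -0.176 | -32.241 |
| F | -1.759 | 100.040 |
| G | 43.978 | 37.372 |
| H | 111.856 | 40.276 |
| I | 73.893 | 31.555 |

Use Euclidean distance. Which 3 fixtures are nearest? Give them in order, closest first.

Distances from (-10.577, 8.299):
A: 107.308 mm
B: 97.983 mm
C: 23.277 mm
D: 69.449 mm
E: 41.853 mm
F: 92.164 mm
G: 61.818 mm
H: 126.540 mm
I: 87.613 mm
Sorted: C (23.277 mm) < E (41.853 mm) < G (61.818 mm) < D (69.449 mm) < I (87.613 mm) < …

C, E, G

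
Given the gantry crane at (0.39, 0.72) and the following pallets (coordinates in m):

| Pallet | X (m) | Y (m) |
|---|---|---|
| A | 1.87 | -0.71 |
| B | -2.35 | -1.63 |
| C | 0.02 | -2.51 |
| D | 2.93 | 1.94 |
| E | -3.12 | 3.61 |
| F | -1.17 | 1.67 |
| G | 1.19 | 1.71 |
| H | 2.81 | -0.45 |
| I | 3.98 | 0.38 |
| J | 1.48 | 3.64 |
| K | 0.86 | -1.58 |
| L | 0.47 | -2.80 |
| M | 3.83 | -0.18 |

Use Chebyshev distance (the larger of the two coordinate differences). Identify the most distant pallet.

I

Distances from (0.39, 0.72):
A: max(|1.48|, |-1.43|) = 1.48 m
B: max(|-2.74|, |-2.35|) = 2.74 m
C: max(|-0.37|, |-3.23|) = 3.23 m
D: max(|2.54|, |1.22|) = 2.54 m
E: max(|-3.51|, |2.89|) = 3.51 m
F: max(|-1.56|, |0.95|) = 1.56 m
G: max(|0.80|, |0.99|) = 0.99 m
H: max(|2.42|, |-1.17|) = 2.42 m
I: max(|3.59|, |-0.34|) = 3.59 m
J: max(|1.09|, |2.92|) = 2.92 m
K: max(|0.47|, |-2.30|) = 2.30 m
L: max(|0.08|, |-3.52|) = 3.52 m
M: max(|3.44|, |-0.90|) = 3.44 m
Maximum: I at 3.59 m.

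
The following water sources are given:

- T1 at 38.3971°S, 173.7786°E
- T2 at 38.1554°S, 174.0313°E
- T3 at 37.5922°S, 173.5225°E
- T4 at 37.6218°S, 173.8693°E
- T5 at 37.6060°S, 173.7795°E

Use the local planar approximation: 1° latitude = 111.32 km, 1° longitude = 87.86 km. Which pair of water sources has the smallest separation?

Pairwise distances:
T4–T5: 8.0835 km
T3–T5: 22.6322 km
T3–T4: 30.6475 km
T1–T2: 34.8837 km
T2–T4: 61.0818 km
T2–T5: 65.0375 km
T2–T3: 77.0006 km
T1–T4: 86.6735 km
T1–T5: 88.0653 km
T1–T3: 92.3835 km
Closest pair: T4–T5 at 8.0835 km.

T4 and T5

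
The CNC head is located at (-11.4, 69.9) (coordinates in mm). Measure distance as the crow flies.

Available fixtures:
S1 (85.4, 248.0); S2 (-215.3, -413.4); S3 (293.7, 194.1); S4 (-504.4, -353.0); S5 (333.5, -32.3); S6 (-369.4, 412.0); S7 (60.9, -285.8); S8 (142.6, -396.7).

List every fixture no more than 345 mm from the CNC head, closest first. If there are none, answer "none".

S1, S3

Distances from (-11.4, 69.9):
S1: 202.7 mm
S2: 524.6 mm
S3: 329.4 mm
S4: 649.5 mm
S5: 359.7 mm
S6: 495.2 mm
S7: 363.0 mm
S8: 491.4 mm
Threshold 345 mm: S1 (202.7 mm), S3 (329.4 mm) are within range.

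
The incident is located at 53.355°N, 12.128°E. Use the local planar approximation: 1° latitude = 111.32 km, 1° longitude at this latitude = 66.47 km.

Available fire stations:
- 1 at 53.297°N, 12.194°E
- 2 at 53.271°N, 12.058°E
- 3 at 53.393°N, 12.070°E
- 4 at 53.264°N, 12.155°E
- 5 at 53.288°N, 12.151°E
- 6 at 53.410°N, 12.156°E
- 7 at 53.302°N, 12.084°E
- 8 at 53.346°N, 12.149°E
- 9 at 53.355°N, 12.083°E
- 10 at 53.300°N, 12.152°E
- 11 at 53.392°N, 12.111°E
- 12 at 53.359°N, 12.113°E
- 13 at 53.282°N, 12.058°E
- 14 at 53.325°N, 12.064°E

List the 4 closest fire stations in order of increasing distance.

12, 8, 9, 11

Distances from 53.355°N, 12.128°E:
1: 7.806 km
2: 10.445 km
3: 5.723 km
4: 10.288 km
5: 7.614 km
6: 6.399 km
7: 6.585 km
8: 1.718 km
9: 2.991 km
10: 6.327 km
11: 4.271 km
12: 1.092 km
13: 9.364 km
14: 5.408 km
Sorted: 12 (1.092 km) < 8 (1.718 km) < 9 (2.991 km) < 11 (4.271 km) < 14 (5.408 km) < 3 (5.723 km) < …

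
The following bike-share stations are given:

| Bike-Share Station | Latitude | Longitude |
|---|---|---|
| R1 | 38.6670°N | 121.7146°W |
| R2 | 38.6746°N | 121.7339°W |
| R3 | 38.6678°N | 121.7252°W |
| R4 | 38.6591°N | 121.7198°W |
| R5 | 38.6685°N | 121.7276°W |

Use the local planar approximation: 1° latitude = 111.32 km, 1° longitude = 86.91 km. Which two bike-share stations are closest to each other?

Pairwise distances:
R1–R2: √((0.0076·111.32)² + (-0.0193·86.91)²) = √(0.715770 + 2.813547) = 1.8786 km
R1–R3: √((0.0008·111.32)² + (-0.0106·86.91)²) = √(0.007931 + 0.848694) = 0.9255 km
R1–R4: √((-0.0079·111.32)² + (-0.0052·86.91)²) = √(0.773394 + 0.204243) = 0.9888 km
R1–R5: √((0.0015·111.32)² + (-0.0130·86.91)²) = √(0.027882 + 1.276516) = 1.1421 km
R2–R3: √((-0.0068·111.32)² + (0.0087·86.91)²) = √(0.573013 + 0.571713) = 1.0699 km
R2–R4: √((-0.0155·111.32)² + (0.0141·86.91)²) = √(2.977212 + 1.501681) = 2.1163 km
R2–R5: √((-0.0061·111.32)² + (0.0063·86.91)²) = √(0.461112 + 0.299792) = 0.8723 km
R3–R4: √((-0.0087·111.32)² + (0.0054·86.91)²) = √(0.937961 + 0.220256) = 1.0762 km
R3–R5: √((0.0007·111.32)² + (-0.0024·86.91)²) = √(0.006072 + 0.043507) = 0.2227 km
R4–R5: √((0.0094·111.32)² + (-0.0078·86.91)²) = √(1.094970 + 0.459546) = 1.2468 km
Closest pair: R3–R5 at 0.2227 km.

R3 and R5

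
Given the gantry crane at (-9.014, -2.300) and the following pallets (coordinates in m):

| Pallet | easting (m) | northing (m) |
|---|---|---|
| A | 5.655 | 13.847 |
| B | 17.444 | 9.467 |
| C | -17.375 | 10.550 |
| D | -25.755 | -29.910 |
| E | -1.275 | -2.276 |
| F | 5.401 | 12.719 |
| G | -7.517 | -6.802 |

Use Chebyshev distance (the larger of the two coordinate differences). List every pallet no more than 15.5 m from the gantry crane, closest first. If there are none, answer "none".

G, E, C, F

Distances from (-9.014, -2.300):
A: max(|14.669|, |16.147|) = 16.147 m
B: max(|26.458|, |11.767|) = 26.458 m
C: max(|-8.361|, |12.850|) = 12.850 m
D: max(|-16.741|, |-27.610|) = 27.610 m
E: max(|7.739|, |0.024|) = 7.739 m
F: max(|14.415|, |15.019|) = 15.019 m
G: max(|1.497|, |-4.502|) = 4.502 m
Threshold 15.5 m: G (4.502 m), E (7.739 m), C (12.850 m), F (15.019 m) are within range.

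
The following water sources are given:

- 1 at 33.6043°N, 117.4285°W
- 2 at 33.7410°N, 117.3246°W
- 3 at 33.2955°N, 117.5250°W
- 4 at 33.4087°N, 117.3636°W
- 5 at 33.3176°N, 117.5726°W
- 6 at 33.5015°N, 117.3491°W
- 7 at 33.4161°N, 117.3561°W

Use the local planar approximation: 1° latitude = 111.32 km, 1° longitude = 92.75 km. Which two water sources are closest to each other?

4 and 7

Pairwise distances:
1–2: 18.0121 km
1–3: 35.5217 km
1–4: 22.5909 km
1–5: 34.6010 km
1–6: 13.6085 km
1–7: 22.0003 km
2–3: 52.9618 km
2–4: 37.1681 km
2–5: 52.4462 km
2–6: 26.7578 km
2–7: 36.2857 km
3–4: 19.5676 km
3–5: 5.0541 km
3–6: 28.1433 km
3–7: 20.6311 km
4–5: 21.8772 km
4–6: 10.4177 km
4–7: 1.0782 km
5–6: 29.1343 km
5–7: 22.8791 km
6–7: 9.5289 km
Closest pair: 4–7 at 1.0782 km.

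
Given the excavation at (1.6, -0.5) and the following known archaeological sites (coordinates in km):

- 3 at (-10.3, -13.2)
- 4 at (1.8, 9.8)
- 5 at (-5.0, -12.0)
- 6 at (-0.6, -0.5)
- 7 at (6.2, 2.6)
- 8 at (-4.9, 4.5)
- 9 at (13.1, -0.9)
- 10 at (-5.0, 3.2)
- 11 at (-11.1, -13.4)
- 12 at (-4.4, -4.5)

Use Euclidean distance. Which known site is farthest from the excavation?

11

Distances from (1.6, -0.5):
3: 17.4 km
4: 10.3 km
5: 13.3 km
6: 2.2 km
7: 5.5 km
8: 8.2 km
9: 11.5 km
10: 7.6 km
11: 18.1 km
12: 7.2 km
Maximum: 11 at 18.1 km.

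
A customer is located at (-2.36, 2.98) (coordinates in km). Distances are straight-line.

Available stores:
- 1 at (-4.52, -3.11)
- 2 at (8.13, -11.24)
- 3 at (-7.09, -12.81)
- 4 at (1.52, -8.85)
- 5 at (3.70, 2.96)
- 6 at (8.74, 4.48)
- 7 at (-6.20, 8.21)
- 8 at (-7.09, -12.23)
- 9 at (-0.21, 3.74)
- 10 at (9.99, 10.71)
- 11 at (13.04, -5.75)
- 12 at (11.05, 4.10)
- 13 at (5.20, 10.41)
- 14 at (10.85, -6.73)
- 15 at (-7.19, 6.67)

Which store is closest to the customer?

Distances from (-2.36, 2.98):
1: 6.46 km
2: 17.67 km
3: 16.48 km
4: 12.45 km
5: 6.06 km
6: 11.20 km
7: 6.49 km
8: 15.93 km
9: 2.28 km
10: 14.57 km
11: 17.70 km
12: 13.46 km
13: 10.60 km
14: 16.39 km
15: 6.08 km
Minimum: 9 at 2.28 km.

9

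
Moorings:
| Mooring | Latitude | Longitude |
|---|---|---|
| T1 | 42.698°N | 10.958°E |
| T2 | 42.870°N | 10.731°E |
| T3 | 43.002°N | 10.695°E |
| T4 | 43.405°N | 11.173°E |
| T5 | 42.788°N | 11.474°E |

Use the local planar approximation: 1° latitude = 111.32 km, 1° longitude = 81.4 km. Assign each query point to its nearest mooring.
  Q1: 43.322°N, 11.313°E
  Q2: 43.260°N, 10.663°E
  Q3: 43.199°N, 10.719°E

Q1 at 43.322°N, 11.313°E:
  T1: 75.235 km
  T2: 69.110 km
  T3: 61.641 km
  T4: 14.671 km
  T5: 60.872 km
  → nearest: T4 (14.671 km)
Q2 at 43.260°N, 10.663°E:
  T1: 67.012 km
  T2: 43.766 km
  T3: 28.838 km
  T4: 44.542 km
  T5: 84.373 km
  → nearest: T3 (28.838 km)
Q3 at 43.199°N, 10.719°E:
  T1: 59.067 km
  T2: 36.637 km
  T3: 22.017 km
  T4: 43.492 km
  T5: 76.618 km
  → nearest: T3 (22.017 km)

Q1→T4; Q2→T3; Q3→T3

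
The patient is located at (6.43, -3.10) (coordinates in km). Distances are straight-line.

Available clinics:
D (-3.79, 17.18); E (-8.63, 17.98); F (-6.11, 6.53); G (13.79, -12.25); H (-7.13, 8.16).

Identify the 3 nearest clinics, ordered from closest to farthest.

G, F, H

Distances from (6.43, -3.10):
D: √((-10.22)² + (20.28)²) = √(104.4484 + 411.2784) = 22.71 km
E: √((-15.06)² + (21.08)²) = √(226.8036 + 444.3664) = 25.91 km
F: √((-12.54)² + (9.63)²) = √(157.2516 + 92.7369) = 15.81 km
G: √((7.36)² + (-9.15)²) = √(54.1696 + 83.7225) = 11.74 km
H: √((-13.56)² + (11.26)²) = √(183.8736 + 126.7876) = 17.63 km
Sorted: G (11.74 km) < F (15.81 km) < H (17.63 km) < D (22.71 km) < E (25.91 km)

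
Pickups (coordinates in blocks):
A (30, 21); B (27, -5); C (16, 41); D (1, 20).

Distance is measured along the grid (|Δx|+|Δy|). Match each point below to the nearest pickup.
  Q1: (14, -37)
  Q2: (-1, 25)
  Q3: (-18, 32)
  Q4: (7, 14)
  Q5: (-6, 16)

Q1 at (14, -37):
  A: 74 blocks
  B: 45 blocks
  C: 80 blocks
  D: 70 blocks
  → nearest: B (45 blocks)
Q2 at (-1, 25):
  A: 35 blocks
  B: 58 blocks
  C: 33 blocks
  D: 7 blocks
  → nearest: D (7 blocks)
Q3 at (-18, 32):
  A: 59 blocks
  B: 82 blocks
  C: 43 blocks
  D: 31 blocks
  → nearest: D (31 blocks)
Q4 at (7, 14):
  A: 30 blocks
  B: 39 blocks
  C: 36 blocks
  D: 12 blocks
  → nearest: D (12 blocks)
Q5 at (-6, 16):
  A: 41 blocks
  B: 54 blocks
  C: 47 blocks
  D: 11 blocks
  → nearest: D (11 blocks)

Q1→B; Q2→D; Q3→D; Q4→D; Q5→D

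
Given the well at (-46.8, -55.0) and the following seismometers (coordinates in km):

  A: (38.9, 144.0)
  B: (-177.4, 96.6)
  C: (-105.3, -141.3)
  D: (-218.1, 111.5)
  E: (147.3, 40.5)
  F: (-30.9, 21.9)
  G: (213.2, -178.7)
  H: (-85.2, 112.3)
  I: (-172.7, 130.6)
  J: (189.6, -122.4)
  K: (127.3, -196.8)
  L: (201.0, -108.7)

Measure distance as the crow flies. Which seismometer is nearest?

F

Distances from (-46.8, -55.0):
A: √((85.7)² + (199.0)²) = √(7344.490 + 39601.000) = 216.7 km
B: √((-130.6)² + (151.6)²) = √(17056.360 + 22982.560) = 200.1 km
C: √((-58.5)² + (-86.3)²) = √(3422.250 + 7447.690) = 104.3 km
D: √((-171.3)² + (166.5)²) = √(29343.690 + 27722.250) = 238.9 km
E: √((194.1)² + (95.5)²) = √(37674.810 + 9120.250) = 216.3 km
F: √((15.9)² + (76.9)²) = √(252.810 + 5913.610) = 78.5 km
G: √((260.0)² + (-123.7)²) = √(67600.000 + 15301.690) = 287.9 km
H: √((-38.4)² + (167.3)²) = √(1474.560 + 27989.290) = 171.7 km
I: √((-125.9)² + (185.6)²) = √(15850.810 + 34447.360) = 224.3 km
J: √((236.4)² + (-67.4)²) = √(55884.960 + 4542.760) = 245.8 km
K: √((174.1)² + (-141.8)²) = √(30310.810 + 20107.240) = 224.5 km
L: √((247.8)² + (-53.7)²) = √(61404.840 + 2883.690) = 253.6 km
Minimum: F at 78.5 km.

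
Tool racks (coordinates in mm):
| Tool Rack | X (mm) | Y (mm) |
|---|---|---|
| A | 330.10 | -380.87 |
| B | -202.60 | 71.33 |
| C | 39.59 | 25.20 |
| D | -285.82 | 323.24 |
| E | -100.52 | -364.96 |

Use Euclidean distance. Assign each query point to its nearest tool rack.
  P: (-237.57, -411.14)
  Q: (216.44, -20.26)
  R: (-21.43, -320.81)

P at (-237.57, -411.14):
  A: 568.48 mm
  B: 483.74 mm
  C: 516.92 mm
  D: 735.96 mm
  E: 144.62 mm
  → nearest: E (144.62 mm)
Q at (216.44, -20.26):
  A: 378.10 mm
  B: 428.93 mm
  C: 182.60 mm
  D: 608.49 mm
  E: 468.28 mm
  → nearest: C (182.60 mm)
R at (-21.43, -320.81):
  A: 356.62 mm
  B: 431.97 mm
  C: 351.35 mm
  D: 696.21 mm
  E: 90.58 mm
  → nearest: E (90.58 mm)

P→E; Q→C; R→E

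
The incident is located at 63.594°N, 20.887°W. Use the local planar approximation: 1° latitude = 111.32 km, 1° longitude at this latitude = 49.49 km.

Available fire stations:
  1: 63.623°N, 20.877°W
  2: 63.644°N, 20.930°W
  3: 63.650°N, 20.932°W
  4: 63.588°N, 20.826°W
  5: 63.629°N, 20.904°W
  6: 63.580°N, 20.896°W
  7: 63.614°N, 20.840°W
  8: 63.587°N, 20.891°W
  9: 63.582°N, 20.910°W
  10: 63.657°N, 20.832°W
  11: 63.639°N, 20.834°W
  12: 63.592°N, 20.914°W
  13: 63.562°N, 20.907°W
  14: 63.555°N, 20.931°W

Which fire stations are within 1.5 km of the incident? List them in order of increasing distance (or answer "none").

8, 12

Distances from 63.594°N, 20.887°W:
1: √((0.029·111.32)² + (0.010·49.49)²) = √(10.42179 + 0.24493) = 3.266 km
2: √((0.050·111.32)² + (-0.043·49.49)²) = √(30.98036 + 4.52868) = 5.959 km
3: √((0.056·111.32)² + (-0.045·49.49)²) = √(38.86176 + 4.95975) = 6.620 km
4: √((-0.006·111.32)² + (0.061·49.49)²) = √(0.44612 + 9.11370) = 3.092 km
5: √((0.035·111.32)² + (-0.017·49.49)²) = √(15.18037 + 0.70784) = 3.986 km
6: √((-0.014·111.32)² + (-0.009·49.49)²) = √(2.42886 + 0.19839) = 1.621 km
7: √((0.020·111.32)² + (0.047·49.49)²) = √(4.95686 + 5.41042) = 3.220 km
8: √((-0.007·111.32)² + (-0.004·49.49)²) = √(0.60721 + 0.03919) = 0.804 km
9: √((-0.012·111.32)² + (-0.023·49.49)²) = √(1.78447 + 1.29566) = 1.755 km
10: √((0.063·111.32)² + (0.055·49.49)²) = √(49.18441 + 7.40901) = 7.523 km
11: √((0.045·111.32)² + (0.053·49.49)²) = √(25.09409 + 6.87997) = 5.655 km
12: √((-0.002·111.32)² + (-0.027·49.49)²) = √(0.04957 + 1.78551) = 1.355 km
13: √((-0.032·111.32)² + (-0.020·49.49)²) = √(12.68955 + 0.97970) = 3.697 km
14: √((-0.039·111.32)² + (-0.044·49.49)²) = √(18.84845 + 4.74177) = 4.857 km
Threshold 1.5 km: 8 (0.804 km), 12 (1.355 km) are within range.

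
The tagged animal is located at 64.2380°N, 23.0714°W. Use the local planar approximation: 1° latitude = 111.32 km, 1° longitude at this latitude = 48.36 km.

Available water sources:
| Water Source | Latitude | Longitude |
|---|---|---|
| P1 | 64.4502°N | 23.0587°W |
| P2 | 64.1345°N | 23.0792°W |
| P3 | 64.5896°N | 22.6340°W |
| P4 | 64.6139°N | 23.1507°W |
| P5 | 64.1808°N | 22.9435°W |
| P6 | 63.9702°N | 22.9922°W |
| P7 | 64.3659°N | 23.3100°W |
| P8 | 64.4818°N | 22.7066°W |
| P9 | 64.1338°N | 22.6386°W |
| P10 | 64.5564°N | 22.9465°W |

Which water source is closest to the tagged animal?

Distances from 64.2380°N, 23.0714°W:
P1: √((0.2122·111.32)² + (0.0127·48.36)²) = √(558.003797 + 0.377207) = 23.6301 km
P2: √((-0.1035·111.32)² + (-0.0078·48.36)²) = √(132.747727 + 0.142286) = 11.5278 km
P3: √((0.3516·111.32)² + (0.4374·48.36)²) = √(1531.948367 + 447.435194) = 44.4903 km
P4: √((0.3759·111.32)² + (-0.0793·48.36)²) = √(1751.019759 + 14.706826) = 42.0205 km
P5: √((-0.0572·111.32)² + (0.1279·48.36)²) = √(40.545107 + 38.257243) = 8.8771 km
P6: √((-0.2678·111.32)² + (0.0792·48.36)²) = √(888.725294 + 14.669758) = 30.0565 km
P7: √((0.1279·111.32)² + (-0.2386·48.36)²) = √(202.715746 + 133.141505) = 18.3264 km
P8: √((0.2438·111.32)² + (0.3648·48.36)²) = √(736.569613 + 311.230567) = 32.3697 km
P9: √((-0.1042·111.32)² + (0.4328·48.36)²) = √(134.549421 + 438.073607) = 23.9295 km
P10: √((0.3184·111.32)² + (0.1249·48.36)²) = √(1256.297552 + 36.483581) = 35.9553 km
Minimum: P5 at 8.8771 km.

P5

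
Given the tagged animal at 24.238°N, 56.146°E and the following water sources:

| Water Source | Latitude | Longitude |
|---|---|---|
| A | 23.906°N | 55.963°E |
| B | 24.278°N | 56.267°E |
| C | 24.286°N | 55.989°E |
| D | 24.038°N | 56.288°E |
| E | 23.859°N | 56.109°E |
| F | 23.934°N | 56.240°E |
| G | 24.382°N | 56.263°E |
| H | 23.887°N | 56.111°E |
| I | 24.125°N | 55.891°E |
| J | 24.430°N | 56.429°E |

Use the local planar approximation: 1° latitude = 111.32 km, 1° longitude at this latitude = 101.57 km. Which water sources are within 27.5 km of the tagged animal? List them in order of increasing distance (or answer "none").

B, C, G, D

Distances from 24.238°N, 56.146°E:
A: 41.369 km
B: 13.072 km
C: 16.818 km
D: 26.527 km
E: 42.357 km
F: 35.162 km
G: 19.955 km
H: 39.235 km
I: 28.793 km
J: 35.820 km
Threshold 27.5 km: B (13.072 km), C (16.818 km), G (19.955 km), D (26.527 km) are within range.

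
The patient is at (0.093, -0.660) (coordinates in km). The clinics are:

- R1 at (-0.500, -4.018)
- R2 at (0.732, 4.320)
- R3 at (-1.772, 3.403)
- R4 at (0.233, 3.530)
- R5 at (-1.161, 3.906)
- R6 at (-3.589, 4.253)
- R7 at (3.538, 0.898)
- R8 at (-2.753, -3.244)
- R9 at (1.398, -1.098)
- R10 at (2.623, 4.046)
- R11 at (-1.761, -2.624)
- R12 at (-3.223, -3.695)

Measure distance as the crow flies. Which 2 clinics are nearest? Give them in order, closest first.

R9, R11

Distances from (0.093, -0.660):
R1: 3.410 km
R2: 5.021 km
R3: 4.471 km
R4: 4.192 km
R5: 4.735 km
R6: 6.140 km
R7: 3.781 km
R8: 3.844 km
R9: 1.377 km
R10: 5.343 km
R11: 2.701 km
R12: 4.495 km
Sorted: R9 (1.377 km) < R11 (2.701 km) < R1 (3.410 km) < R7 (3.781 km) < …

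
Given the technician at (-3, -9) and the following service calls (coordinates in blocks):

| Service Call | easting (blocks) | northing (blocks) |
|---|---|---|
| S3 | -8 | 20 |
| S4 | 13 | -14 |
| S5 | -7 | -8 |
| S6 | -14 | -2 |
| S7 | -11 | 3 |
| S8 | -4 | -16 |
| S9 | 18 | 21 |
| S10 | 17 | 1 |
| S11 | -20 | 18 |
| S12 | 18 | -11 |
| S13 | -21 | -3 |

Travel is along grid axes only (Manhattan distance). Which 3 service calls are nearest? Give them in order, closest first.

S5, S8, S6

Distances from (-3, -9):
S3: |-5| + |29| = 5 + 29 = 34 blocks
S4: |16| + |-5| = 16 + 5 = 21 blocks
S5: |-4| + |1| = 4 + 1 = 5 blocks
S6: |-11| + |7| = 11 + 7 = 18 blocks
S7: |-8| + |12| = 8 + 12 = 20 blocks
S8: |-1| + |-7| = 1 + 7 = 8 blocks
S9: |21| + |30| = 21 + 30 = 51 blocks
S10: |20| + |10| = 20 + 10 = 30 blocks
S11: |-17| + |27| = 17 + 27 = 44 blocks
S12: |21| + |-2| = 21 + 2 = 23 blocks
S13: |-18| + |6| = 18 + 6 = 24 blocks
Sorted: S5 (5 blocks) < S8 (8 blocks) < S6 (18 blocks) < S7 (20 blocks) < S4 (21 blocks) < …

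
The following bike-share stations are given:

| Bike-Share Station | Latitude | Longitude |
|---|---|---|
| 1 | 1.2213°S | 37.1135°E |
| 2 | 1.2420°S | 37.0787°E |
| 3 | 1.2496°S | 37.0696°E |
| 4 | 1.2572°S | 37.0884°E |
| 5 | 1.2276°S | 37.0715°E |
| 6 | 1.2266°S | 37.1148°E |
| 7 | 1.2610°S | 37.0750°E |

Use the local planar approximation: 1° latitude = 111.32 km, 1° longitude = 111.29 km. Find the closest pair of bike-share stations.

1 and 6

Pairwise distances:
1–6: 0.6075 km
2–3: 1.3196 km
3–7: 1.4042 km
4–7: 1.5501 km
2–5: 1.7921 km
2–4: 2.0071 km
2–7: 2.1548 km
3–4: 2.2568 km
3–5: 2.4582 km
5–7: 3.7384 km
4–5: 3.7941 km
2–6: 4.3680 km
4–6: 4.4984 km
1–2: 4.5066 km
1–5: 4.7265 km
5–6: 4.8201 km
1–4: 4.8759 km
3–6: 5.6444 km
1–3: 5.8133 km
6–7: 5.8552 km
1–7: 6.1554 km
Closest pair: 1–6 at 0.6075 km.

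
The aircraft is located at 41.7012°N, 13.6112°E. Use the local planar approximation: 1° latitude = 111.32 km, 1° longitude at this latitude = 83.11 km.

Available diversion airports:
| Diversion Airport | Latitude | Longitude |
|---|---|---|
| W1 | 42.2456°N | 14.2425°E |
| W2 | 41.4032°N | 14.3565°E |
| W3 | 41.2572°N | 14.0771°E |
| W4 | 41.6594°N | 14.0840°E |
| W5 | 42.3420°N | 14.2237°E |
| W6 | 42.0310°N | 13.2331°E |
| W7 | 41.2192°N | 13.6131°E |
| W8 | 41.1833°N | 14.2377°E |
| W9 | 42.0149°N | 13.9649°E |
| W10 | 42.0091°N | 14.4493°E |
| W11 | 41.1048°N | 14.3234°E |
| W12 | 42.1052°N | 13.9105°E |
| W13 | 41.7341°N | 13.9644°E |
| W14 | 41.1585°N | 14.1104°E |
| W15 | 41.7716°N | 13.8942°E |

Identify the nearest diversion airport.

Distances from 41.7012°N, 13.6112°E:
W1: 80.1592 km
W2: 70.2657 km
W3: 62.7873 km
W4: 39.5690 km
W5: 87.6346 km
W6: 48.3253 km
W7: 53.6565 km
W8: 77.6849 km
W9: 45.6465 km
W10: 77.6309 km
W11: 88.9459 km
W12: 51.3941 km
W13: 29.5820 km
W14: 73.2876 km
W15: 24.7914 km
Minimum: W15 at 24.7914 km.

W15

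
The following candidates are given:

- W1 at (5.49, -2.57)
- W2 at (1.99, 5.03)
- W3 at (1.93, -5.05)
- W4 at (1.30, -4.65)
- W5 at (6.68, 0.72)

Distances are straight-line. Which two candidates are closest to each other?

W3 and W4

Pairwise distances:
W1–W2: √((-3.50)² + (7.60)²) = √(12.2500 + 57.7600) = 8.37
W1–W3: √((-3.56)² + (-2.48)²) = √(12.6736 + 6.1504) = 4.34
W1–W4: √((-4.19)² + (-2.08)²) = √(17.5561 + 4.3264) = 4.68
W1–W5: √((1.19)² + (3.29)²) = √(1.4161 + 10.8241) = 3.50
W2–W3: √((-0.06)² + (-10.08)²) = √(0.0036 + 101.6064) = 10.08
W2–W4: √((-0.69)² + (-9.68)²) = √(0.4761 + 93.7024) = 9.70
W2–W5: √((4.69)² + (-4.31)²) = √(21.9961 + 18.5761) = 6.37
W3–W4: √((-0.63)² + (0.40)²) = √(0.3969 + 0.1600) = 0.75
W3–W5: √((4.75)² + (5.77)²) = √(22.5625 + 33.2929) = 7.47
W4–W5: √((5.38)² + (5.37)²) = √(28.9444 + 28.8369) = 7.60
Closest pair: W3–W4 at 0.75.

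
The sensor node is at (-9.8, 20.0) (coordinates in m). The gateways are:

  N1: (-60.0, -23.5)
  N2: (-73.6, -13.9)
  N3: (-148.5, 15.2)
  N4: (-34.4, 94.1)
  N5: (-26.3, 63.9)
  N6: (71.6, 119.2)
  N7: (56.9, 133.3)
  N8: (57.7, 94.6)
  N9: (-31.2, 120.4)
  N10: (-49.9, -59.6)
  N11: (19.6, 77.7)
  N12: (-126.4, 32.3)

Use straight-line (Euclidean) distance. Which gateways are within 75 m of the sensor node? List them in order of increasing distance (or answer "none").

N5, N11, N1, N2

Distances from (-9.8, 20.0):
N1: √((-50.2)² + (-43.5)²) = √(2520.040 + 1892.250) = 66.4 m
N2: √((-63.8)² + (-33.9)²) = √(4070.440 + 1149.210) = 72.2 m
N3: √((-138.7)² + (-4.8)²) = √(19237.690 + 23.040) = 138.8 m
N4: √((-24.6)² + (74.1)²) = √(605.160 + 5490.810) = 78.1 m
N5: √((-16.5)² + (43.9)²) = √(272.250 + 1927.210) = 46.9 m
N6: √((81.4)² + (99.2)²) = √(6625.960 + 9840.640) = 128.3 m
N7: √((66.7)² + (113.3)²) = √(4448.890 + 12836.890) = 131.5 m
N8: √((67.5)² + (74.6)²) = √(4556.250 + 5565.160) = 100.6 m
N9: √((-21.4)² + (100.4)²) = √(457.960 + 10080.160) = 102.7 m
N10: √((-40.1)² + (-79.6)²) = √(1608.010 + 6336.160) = 89.1 m
N11: √((29.4)² + (57.7)²) = √(864.360 + 3329.290) = 64.8 m
N12: √((-116.6)² + (12.3)²) = √(13595.560 + 151.290) = 117.2 m
Threshold 75 m: N5 (46.9 m), N11 (64.8 m), N1 (66.4 m), N2 (72.2 m) are within range.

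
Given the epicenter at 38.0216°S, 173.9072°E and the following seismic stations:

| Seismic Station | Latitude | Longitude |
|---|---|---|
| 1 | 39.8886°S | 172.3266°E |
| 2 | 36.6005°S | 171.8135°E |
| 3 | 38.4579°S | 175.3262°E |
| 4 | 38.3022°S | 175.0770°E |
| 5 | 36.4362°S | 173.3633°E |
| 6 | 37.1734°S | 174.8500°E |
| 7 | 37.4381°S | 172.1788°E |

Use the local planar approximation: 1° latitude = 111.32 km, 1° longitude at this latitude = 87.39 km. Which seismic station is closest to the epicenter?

4

Distances from 38.0216°S, 173.9072°E:
1: 249.5489 km
2: 241.8754 km
3: 133.1786 km
4: 106.8945 km
5: 182.7753 km
6: 125.3147 km
7: 164.4194 km
Minimum: 4 at 106.8945 km.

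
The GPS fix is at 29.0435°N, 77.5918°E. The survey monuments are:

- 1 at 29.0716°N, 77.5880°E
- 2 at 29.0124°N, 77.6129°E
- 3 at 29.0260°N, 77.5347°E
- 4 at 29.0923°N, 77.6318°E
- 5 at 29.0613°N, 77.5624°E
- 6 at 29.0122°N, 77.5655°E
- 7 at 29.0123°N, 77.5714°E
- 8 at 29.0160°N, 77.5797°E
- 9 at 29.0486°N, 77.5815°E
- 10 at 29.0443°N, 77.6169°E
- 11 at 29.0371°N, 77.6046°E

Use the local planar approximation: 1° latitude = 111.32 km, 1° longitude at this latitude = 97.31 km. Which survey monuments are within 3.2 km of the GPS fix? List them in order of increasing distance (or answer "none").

Distances from 29.0435°N, 77.5918°E:
1: √((0.0281·111.32)² + (-0.0038·97.31)²) = √(9.784960 + 0.136736) = 3.1499 km
2: √((-0.0311·111.32)² + (0.0211·97.31)²) = √(11.985804 + 4.215799) = 4.0251 km
3: √((-0.0175·111.32)² + (-0.0571·97.31)²) = √(3.795094 + 30.873592) = 5.8880 km
4: √((0.0488·111.32)² + (0.0400·97.31)²) = √(29.511144 + 15.150778) = 6.6830 km
5: √((0.0178·111.32)² + (-0.0294·97.31)²) = √(3.926326 + 8.184829) = 3.4801 km
6: √((-0.0313·111.32)² + (-0.0263·97.31)²) = √(12.140458 + 6.549776) = 4.3232 km
7: √((-0.0312·111.32)² + (-0.0204·97.31)²) = √(12.063007 + 3.940717) = 4.0005 km
8: √((-0.0275·111.32)² + (-0.0121·97.31)²) = √(9.371558 + 1.386391) = 3.2799 km
9: √((0.0051·111.32)² + (-0.0103·97.31)²) = √(0.322320 + 1.004591) = 1.1519 km
10: √((0.0008·111.32)² + (0.0251·97.31)²) = √(0.007931 + 5.965713) = 2.4441 km
11: √((-0.0064·111.32)² + (0.0128·97.31)²) = √(0.507582 + 1.551440) = 1.4349 km
Threshold 3.2 km: 9 (1.1519 km), 11 (1.4349 km), 10 (2.4441 km), 1 (3.1499 km) are within range.

9, 11, 10, 1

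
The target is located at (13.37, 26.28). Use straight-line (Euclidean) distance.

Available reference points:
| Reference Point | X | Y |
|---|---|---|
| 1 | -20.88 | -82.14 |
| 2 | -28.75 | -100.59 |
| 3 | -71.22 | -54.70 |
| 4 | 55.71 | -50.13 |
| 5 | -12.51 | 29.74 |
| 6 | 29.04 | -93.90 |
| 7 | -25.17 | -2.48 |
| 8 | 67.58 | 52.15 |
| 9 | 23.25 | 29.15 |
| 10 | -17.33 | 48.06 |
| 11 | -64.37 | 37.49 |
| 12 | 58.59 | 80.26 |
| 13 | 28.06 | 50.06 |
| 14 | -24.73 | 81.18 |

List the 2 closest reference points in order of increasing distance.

Distances from (13.37, 26.28):
1: 113.70
2: 133.68
3: 117.10
4: 87.36
5: 26.11
6: 121.20
7: 48.09
8: 60.07
9: 10.29
10: 37.64
11: 78.54
12: 70.42
13: 27.95
14: 66.83
Sorted: 9 (10.29) < 5 (26.11) < 13 (27.95) < 10 (37.64) < …

9, 5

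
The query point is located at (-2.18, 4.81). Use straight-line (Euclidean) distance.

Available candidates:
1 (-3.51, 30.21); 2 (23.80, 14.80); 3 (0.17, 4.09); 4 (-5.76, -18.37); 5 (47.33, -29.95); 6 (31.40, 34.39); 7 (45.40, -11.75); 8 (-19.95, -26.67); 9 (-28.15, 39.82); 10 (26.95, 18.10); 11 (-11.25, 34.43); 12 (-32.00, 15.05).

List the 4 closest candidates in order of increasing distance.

3, 4, 1, 2

Distances from (-2.18, 4.81):
1: √((-1.33)² + (25.40)²) = √(1.7689 + 645.1600) = 25.43
2: √((25.98)² + (9.99)²) = √(674.9604 + 99.8001) = 27.83
3: √((2.35)² + (-0.72)²) = √(5.5225 + 0.5184) = 2.46
4: √((-3.58)² + (-23.18)²) = √(12.8164 + 537.3124) = 23.45
5: √((49.51)² + (-34.76)²) = √(2451.2401 + 1208.2576) = 60.49
6: √((33.58)² + (29.58)²) = √(1127.6164 + 874.9764) = 44.75
7: √((47.58)² + (-16.56)²) = √(2263.8564 + 274.2336) = 50.38
8: √((-17.77)² + (-31.48)²) = √(315.7729 + 990.9904) = 36.15
9: √((-25.97)² + (35.01)²) = √(674.4409 + 1225.7001) = 43.59
10: √((29.13)² + (13.29)²) = √(848.5569 + 176.6241) = 32.02
11: √((-9.07)² + (29.62)²) = √(82.2649 + 877.3444) = 30.98
12: √((-29.82)² + (10.24)²) = √(889.2324 + 104.8576) = 31.53
Sorted: 3 (2.46) < 4 (23.45) < 1 (25.43) < 2 (27.83) < 11 (30.98) < 12 (31.53) < …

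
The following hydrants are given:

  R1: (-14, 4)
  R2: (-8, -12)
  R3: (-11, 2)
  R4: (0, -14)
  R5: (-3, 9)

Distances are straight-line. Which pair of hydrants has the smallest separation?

R1 and R3

Pairwise distances:
R1–R3: √((3)² + (-2)²) = √(9.000 + 4.000) = 3.6
R2–R4: √((8)² + (-2)²) = √(64.000 + 4.000) = 8.2
R3–R5: √((8)² + (7)²) = √(64.000 + 49.000) = 10.6
R1–R5: √((11)² + (5)²) = √(121.000 + 25.000) = 12.1
R2–R3: √((-3)² + (14)²) = √(9.000 + 196.000) = 14.3
R1–R2: √((6)² + (-16)²) = √(36.000 + 256.000) = 17.1
R3–R4: √((11)² + (-16)²) = √(121.000 + 256.000) = 19.4
R2–R5: √((5)² + (21)²) = √(25.000 + 441.000) = 21.6
R1–R4: √((14)² + (-18)²) = √(196.000 + 324.000) = 22.8
R4–R5: √((-3)² + (23)²) = √(9.000 + 529.000) = 23.2
Closest pair: R1–R3 at 3.6.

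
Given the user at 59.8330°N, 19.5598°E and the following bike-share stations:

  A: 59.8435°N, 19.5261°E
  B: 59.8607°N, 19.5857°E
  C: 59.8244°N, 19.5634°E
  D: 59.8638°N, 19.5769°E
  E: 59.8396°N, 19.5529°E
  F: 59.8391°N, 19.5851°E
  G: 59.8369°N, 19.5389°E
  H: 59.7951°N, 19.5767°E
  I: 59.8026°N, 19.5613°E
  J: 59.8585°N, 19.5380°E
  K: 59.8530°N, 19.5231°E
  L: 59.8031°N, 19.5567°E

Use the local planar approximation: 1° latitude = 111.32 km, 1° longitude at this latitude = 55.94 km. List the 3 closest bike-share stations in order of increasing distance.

Distances from 59.8330°N, 19.5598°E:
A: √((0.0105·111.32)² + (-0.0337·55.94)²) = √(1.366234 + 3.553896) = 2.2181 km
B: √((0.0277·111.32)² + (0.0259·55.94)²) = √(9.508367 + 2.099155) = 3.4070 km
C: √((-0.0086·111.32)² + (0.0036·55.94)²) = √(0.916523 + 0.040556) = 0.9783 km
D: √((0.0308·111.32)² + (0.0171·55.94)²) = √(11.755682 + 0.915034) = 3.5596 km
E: √((0.0066·111.32)² + (-0.0069·55.94)²) = √(0.539802 + 0.148985) = 0.8299 km
F: √((0.0061·111.32)² + (0.0253·55.94)²) = √(0.461112 + 2.003023) = 1.5698 km
G: √((0.0039·111.32)² + (-0.0209·55.94)²) = √(0.188484 + 1.366902) = 1.2472 km
H: √((-0.0379·111.32)² + (0.0169·55.94)²) = √(17.800197 + 0.893755) = 4.3237 km
I: √((-0.0304·111.32)² + (0.0015·55.94)²) = √(11.452322 + 0.007041) = 3.3852 km
J: √((0.0255·111.32)² + (-0.0218·55.94)²) = √(8.057991 + 1.487161) = 3.0895 km
K: √((0.0200·111.32)² + (-0.0367·55.94)²) = √(4.956857 + 4.214801) = 3.0285 km
L: √((-0.0299·111.32)² + (-0.0031·55.94)²) = √(11.078699 + 0.030072) = 3.3330 km
Sorted: E (0.8299 km) < C (0.9783 km) < G (1.2472 km) < F (1.5698 km) < A (2.2181 km) < …

E, C, G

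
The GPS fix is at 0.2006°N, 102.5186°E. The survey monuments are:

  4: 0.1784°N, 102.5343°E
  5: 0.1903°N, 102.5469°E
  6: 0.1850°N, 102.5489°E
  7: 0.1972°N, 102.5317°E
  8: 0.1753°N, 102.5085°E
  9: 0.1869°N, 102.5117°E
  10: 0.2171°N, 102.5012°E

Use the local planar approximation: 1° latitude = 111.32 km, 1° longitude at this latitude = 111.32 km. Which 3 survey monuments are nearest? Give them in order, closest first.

Distances from 0.2006°N, 102.5186°E:
4: √((-0.0222·111.32)² + (0.0157·111.32)²) = √(6.107343 + 3.054539) = 3.0269 km
5: √((-0.0103·111.32)² + (0.0283·111.32)²) = √(1.314682 + 9.924743) = 3.3525 km
6: √((-0.0156·111.32)² + (0.0303·111.32)²) = √(3.015752 + 11.377102) = 3.7938 km
7: √((-0.0034·111.32)² + (0.0131·111.32)²) = √(0.143253 + 2.126616) = 1.5066 km
8: √((-0.0253·111.32)² + (-0.0101·111.32)²) = √(7.932086 + 1.264122) = 3.0325 km
9: √((-0.0137·111.32)² + (-0.0069·111.32)²) = √(2.325881 + 0.589990) = 1.7076 km
10: √((0.0165·111.32)² + (-0.0174·111.32)²) = √(3.373761 + 3.751845) = 2.6694 km
Sorted: 7 (1.5066 km) < 9 (1.7076 km) < 10 (2.6694 km) < 4 (3.0269 km) < 8 (3.0325 km) < …

7, 9, 10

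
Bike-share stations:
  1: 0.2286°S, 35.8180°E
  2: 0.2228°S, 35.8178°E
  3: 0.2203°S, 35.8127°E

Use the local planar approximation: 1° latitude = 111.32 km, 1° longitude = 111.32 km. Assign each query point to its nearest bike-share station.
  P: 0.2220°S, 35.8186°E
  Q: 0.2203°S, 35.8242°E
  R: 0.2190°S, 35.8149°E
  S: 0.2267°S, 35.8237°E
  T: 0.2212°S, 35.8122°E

P at 0.2220°S, 35.8186°E:
  1: 0.7377 km
  2: 0.1259 km
  3: 0.6835 km
  → nearest: 2 (0.1259 km)
Q at 0.2203°S, 35.8242°E:
  1: 1.1533 km
  2: 0.7649 km
  3: 1.2802 km
  → nearest: 2 (0.7649 km)
R at 0.2190°S, 35.8149°E:
  1: 1.1230 km
  2: 0.5321 km
  3: 0.2845 km
  → nearest: 3 (0.2845 km)
S at 0.2267°S, 35.8237°E:
  1: 0.6688 km
  2: 0.7873 km
  3: 1.4167 km
  → nearest: 1 (0.6688 km)
T at 0.2212°S, 35.8122°E:
  1: 1.0466 km
  2: 0.6483 km
  3: 0.1146 km
  → nearest: 3 (0.1146 km)

P→2; Q→2; R→3; S→1; T→3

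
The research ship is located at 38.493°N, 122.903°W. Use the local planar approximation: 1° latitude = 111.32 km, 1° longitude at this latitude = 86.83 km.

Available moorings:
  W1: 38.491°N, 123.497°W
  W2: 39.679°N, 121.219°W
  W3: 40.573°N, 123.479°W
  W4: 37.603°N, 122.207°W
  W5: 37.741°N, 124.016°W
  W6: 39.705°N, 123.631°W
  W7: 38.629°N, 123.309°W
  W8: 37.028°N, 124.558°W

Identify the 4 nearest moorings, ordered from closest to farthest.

W7, W1, W4, W5

Distances from 38.493°N, 122.903°W:
W1: 51.578 km
W2: 197.006 km
W3: 236.886 km
W4: 116.052 km
W5: 127.857 km
W6: 148.994 km
W7: 38.366 km
W8: 217.364 km
Sorted: W7 (38.366 km) < W1 (51.578 km) < W4 (116.052 km) < W5 (127.857 km) < W6 (148.994 km) < W2 (197.006 km) < …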